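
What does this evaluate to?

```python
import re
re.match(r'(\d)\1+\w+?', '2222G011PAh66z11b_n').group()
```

The backreference `\1` re-matches whatever the first group consumed, character for character.
`re.match` won't scan ahead — the pattern has to work from the very first character.
The match spans [0:5] → '2222G'.
Captured: group 1 = '2'.

'2222G'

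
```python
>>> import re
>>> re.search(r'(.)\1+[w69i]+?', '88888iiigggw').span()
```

(0, 6)

A backreference is literal: `\1` must see the identical characters the first group matched.
`search` walks the string left to right and returns the first match it finds.
The match spans [0:6] → '88888i'.
Captured: group 1 = '8'.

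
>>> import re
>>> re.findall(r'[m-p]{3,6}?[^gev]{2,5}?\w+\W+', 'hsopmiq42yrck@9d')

Pattern: 3 to 6 of a character in [m-p] (lazy), then 2 to 5 of any character except [gev] (lazy); then one or more of a word character, then one or more of a non-word character.
`findall` yields the raw match text (1 of them) because the pattern has no groups.

['opmiq42yrck@']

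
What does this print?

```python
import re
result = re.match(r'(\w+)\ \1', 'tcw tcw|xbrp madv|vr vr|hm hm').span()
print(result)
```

(0, 7)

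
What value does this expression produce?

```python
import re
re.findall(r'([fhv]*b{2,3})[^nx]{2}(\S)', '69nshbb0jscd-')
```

[('hbb', 's')]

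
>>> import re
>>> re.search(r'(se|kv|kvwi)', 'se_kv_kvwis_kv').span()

The match spans [0:2] → 'se'.

(0, 2)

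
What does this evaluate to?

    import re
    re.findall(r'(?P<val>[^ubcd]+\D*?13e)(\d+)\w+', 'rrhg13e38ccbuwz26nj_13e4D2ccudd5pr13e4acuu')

[('rrhg13e', '38')]

This matches one or more of any character except [ubcd], then zero or more of a non-digit (lazy), then the literal '13e' (captured as 'val'); then one or more of a digit (captured); then one or more of a word character.
Matches: at [0:42] match 'rrhg13e38ccbuwz26nj_13e4D2ccudd5pr13e4acuu', groups = ('rrhg13e', '38').
`findall` packs the 2 group values into a tuple for every match.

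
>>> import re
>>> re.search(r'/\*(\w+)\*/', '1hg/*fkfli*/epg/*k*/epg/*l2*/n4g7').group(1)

`re.search` scans for the first position where the pattern succeeds.
The match spans [3:12] → '/*fkfli*/'.
Captured: group 1 = 'fkfli'.

'fkfli'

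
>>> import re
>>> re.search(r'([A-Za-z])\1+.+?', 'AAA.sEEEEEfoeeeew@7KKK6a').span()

(0, 4)

The backreference `\1` re-matches whatever the first group consumed, character for character.
The match spans [0:4] → 'AAA.'.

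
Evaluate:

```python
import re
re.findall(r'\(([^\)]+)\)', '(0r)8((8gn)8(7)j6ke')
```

['0r', '(8gn', '7']

Matches: at [0:4] match '(0r)', group 1 = '0r'; at [5:11] match '((8gn)', group 1 = '(8gn'; at [12:15] match '(7)', group 1 = '7'.
One capturing group, so `findall` returns just the captured substring from each match — 3 in all.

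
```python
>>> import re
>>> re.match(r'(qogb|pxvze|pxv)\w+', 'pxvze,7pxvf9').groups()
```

`re.match` won't scan ahead — the pattern has to work from the very first character.
The match spans [0:5] → 'pxvze'.
Captured: group 1 = 'pxv'.

('pxv',)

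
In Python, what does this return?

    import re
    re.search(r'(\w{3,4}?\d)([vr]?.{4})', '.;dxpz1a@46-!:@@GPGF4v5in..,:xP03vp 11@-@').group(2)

The match spans [2:11] → 'dxpz1a@46'.
Captured: group 1 = 'dxpz1', group 2 = 'a@46'.

'a@46'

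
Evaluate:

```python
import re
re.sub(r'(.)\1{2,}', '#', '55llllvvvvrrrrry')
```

'55###y'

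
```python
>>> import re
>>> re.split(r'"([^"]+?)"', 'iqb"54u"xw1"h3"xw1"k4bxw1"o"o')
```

With a capturing group present, the delimiter's captured portion is kept in the result list.

['iqb', '54u', 'xw1', 'h3', 'xw1', 'k4bxw1', 'o"o']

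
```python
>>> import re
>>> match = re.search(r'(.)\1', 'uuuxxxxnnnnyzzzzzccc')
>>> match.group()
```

A backreference is literal: `\1` must see the identical characters the first group matched.
Unlike `match`, `search` isn't anchored — it looks for the pattern anywhere in the string.
The match spans [0:2] → 'uu'.
Captured: group 1 = 'u'.

'uu'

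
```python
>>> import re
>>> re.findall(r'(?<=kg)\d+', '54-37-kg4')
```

Because the assertion is zero-width, the text it checks is not consumed and won't appear in the result.
Matches: at [8:9] → '4'.
Since nothing is captured, `findall` lists the 1 matched substring directly.

['4']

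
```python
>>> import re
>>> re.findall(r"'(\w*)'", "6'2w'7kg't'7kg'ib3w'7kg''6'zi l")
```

`findall` collects group 1 from each match (4 total).

['2w', 't', 'ib3w', '']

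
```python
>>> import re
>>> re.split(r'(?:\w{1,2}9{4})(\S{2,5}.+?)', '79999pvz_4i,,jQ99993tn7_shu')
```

['', 'pvz_4i', ',,', '3tn7_s', 'hu']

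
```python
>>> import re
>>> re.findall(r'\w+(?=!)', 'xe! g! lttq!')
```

['xe', 'g', 'lttq']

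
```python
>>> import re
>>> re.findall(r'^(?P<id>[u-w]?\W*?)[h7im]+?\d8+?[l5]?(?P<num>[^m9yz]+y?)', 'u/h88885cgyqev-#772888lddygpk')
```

[('u/', '885cgy')]

Pattern: anchored at the start of the string; then optionally a character in [u-w], then zero or more of a non-word character (lazy) (captured as 'id'); then one or more of one of [h7im] (lazy); then a digit, then one or more of the literal '8' (lazy), then optionally one of [l5]; then one or more of any character except [m9yz], then optionally the literal 'y' (captured as 'num').
Lazy quantifiers expand one character at a time until the remainder of the pattern can match.
Matches: at [0:11] match 'u/h88885cgy', groups = ('u/', '885cgy').
2 groups means the one result is a tuple of 2 captured strings — 1 here.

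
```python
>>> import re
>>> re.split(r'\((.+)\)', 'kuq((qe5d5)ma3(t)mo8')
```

['kuq', '(qe5d5)ma3(t', 'mo8']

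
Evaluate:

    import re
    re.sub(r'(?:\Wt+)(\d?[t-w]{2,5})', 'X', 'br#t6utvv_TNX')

`sub` substitutes 'X' at each match site.

'brX_TNX'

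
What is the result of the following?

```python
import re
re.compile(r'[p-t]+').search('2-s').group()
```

Pattern: one or more of a character in [p-t].
Unlike `match`, `search` isn't anchored — it looks for the pattern anywhere in the string.
The match spans [2:3] → 's'.

's'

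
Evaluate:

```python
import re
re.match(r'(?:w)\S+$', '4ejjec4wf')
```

Pattern: a literal 'w' (non-capturing group); then one or more of a non-whitespace character; then anchored at the end.
`match` is anchored at position 0; if the pattern doesn't fit there, it returns None.
Here the string doesn't start with a match, so the call returns None.

None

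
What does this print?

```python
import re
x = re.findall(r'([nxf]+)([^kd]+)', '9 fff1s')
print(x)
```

The pattern matches one or more of one of [nxf] (captured); then one or more of any character except [kd] (captured).
Matches: at [2:7] match 'fff1s', groups = ('fff', '1s').
2 groups means the one result is a tuple of 2 captured strings — 1 here.

[('fff', '1s')]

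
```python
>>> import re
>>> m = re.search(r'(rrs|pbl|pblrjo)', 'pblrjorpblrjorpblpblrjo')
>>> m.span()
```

Branches in `(...|...)` are attempted left-to-right; the first branch that allows the whole pattern to succeed is taken.
The match spans [0:3] → 'pbl'.

(0, 3)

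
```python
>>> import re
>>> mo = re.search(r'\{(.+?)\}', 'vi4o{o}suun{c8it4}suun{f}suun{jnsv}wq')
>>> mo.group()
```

A non-greedy quantifier consumes as few characters as it can — just enough that the remainder of the pattern still matches from where it stops; whatever follows it matches normally.
`search` walks the string left to right and returns the first match it finds.
The match spans [4:7] → '{o}'.
Captured: group 1 = 'o'.

'{o}'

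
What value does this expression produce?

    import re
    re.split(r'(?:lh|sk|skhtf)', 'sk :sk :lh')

Each match becomes a cut point; 4 segments remain.

['', ' :', ' :', '']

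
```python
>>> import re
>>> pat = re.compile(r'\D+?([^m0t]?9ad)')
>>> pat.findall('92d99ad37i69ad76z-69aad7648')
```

The pattern matches one or more of a non-digit (lazy); then optionally any character except [m0t], then the literal '9ad' (captured).
`findall` collects group 1 from each match (2 total).

['99ad', '69ad']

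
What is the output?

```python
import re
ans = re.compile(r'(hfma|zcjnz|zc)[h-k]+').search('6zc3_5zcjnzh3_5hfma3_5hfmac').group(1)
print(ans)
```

zcjnz

The match spans [6:12] → 'zcjnzh'.
Captured: group 1 = 'zcjnz'.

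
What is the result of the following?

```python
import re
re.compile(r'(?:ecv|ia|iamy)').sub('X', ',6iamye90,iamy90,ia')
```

Alternation tries branches left to right and keeps the first one that lets the overall match succeed at that position.
Matches: at [2:4] → 'ia'; at [10:12] → 'ia'; at [17:19] → 'ia'.
Every occurrence is swapped for 'X'.

',6Xmye90,Xmy90,X'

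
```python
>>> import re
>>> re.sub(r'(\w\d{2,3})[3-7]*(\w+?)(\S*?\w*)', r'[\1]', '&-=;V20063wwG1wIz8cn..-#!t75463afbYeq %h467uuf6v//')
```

'&-=;[V200]..-#![t754] %[h467]//'

Pattern: a word character, then 2 to 3 of a digit (captured); then zero or more of a character in [3-7]; then one or more of a word character (lazy) (captured); then zero or more of a non-whitespace character (lazy), then zero or more of a word character (captured).
Each match is replaced using the text its own group 1 captured.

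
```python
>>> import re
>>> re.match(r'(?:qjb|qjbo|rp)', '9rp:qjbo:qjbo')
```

None

`match` is anchored at position 0; if the pattern doesn't fit there, it returns None.
Here the string doesn't start with a match, so the call returns None.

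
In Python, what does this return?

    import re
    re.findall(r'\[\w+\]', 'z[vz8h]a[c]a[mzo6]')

['[vz8h]', '[c]', '[mzo6]']

Since nothing is captured, `findall` lists the 3 matched substrings directly.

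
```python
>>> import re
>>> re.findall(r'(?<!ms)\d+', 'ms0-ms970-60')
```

`(?!…)`/`(?<!…)` only lets a position through if the neighbouring text does NOT match; no characters are consumed.
Matches: at [7:9] → '70'; at [10:12] → '60'.
`findall` yields the raw match text (2 of them) because the pattern has no groups.

['70', '60']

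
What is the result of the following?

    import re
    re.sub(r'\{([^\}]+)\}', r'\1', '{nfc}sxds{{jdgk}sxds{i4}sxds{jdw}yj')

'nfcsxds{jdgksxdsi4sxdsjdwyj'

Matches: at [0:5] → '{nfc}'; at [9:16] → '{{jdgk}'; at [20:24] → '{i4}'; at [28:33] → '{jdw}'.
Each match is replaced using the text its own group 1 captured.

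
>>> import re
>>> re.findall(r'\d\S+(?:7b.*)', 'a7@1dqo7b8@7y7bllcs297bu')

The pattern matches a digit, then one or more of a non-whitespace character; then the literal '7b', then zero or more of any character (non-capturing group).
Matches: at [1:24] → '7@1dqo7b8@7y7bllcs297bu'.
No capturing groups, so `findall` returns the 1 full match string.

['7@1dqo7b8@7y7bllcs297bu']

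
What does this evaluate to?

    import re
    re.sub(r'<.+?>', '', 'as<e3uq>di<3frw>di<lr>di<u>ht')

'asdididiht'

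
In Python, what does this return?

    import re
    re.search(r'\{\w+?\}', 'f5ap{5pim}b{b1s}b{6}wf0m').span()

(4, 10)

The match spans [4:10] → '{5pim}'.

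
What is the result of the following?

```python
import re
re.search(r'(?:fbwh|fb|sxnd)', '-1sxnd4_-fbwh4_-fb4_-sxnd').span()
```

Unlike `match`, `search` isn't anchored — it looks for the pattern anywhere in the string.
The match spans [2:6] → 'sxnd'.

(2, 6)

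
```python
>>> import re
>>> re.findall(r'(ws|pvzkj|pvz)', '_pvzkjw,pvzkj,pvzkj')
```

Branches in `(...|...)` are attempted left-to-right; the first branch that allows the whole pattern to succeed is taken.
Walking the string: at [1:6] match 'pvzkj', group 1 = 'pvzkj'; at [8:13] match 'pvzkj', group 1 = 'pvzkj'; at [14:19] match 'pvzkj', group 1 = 'pvzkj'.
With a single group, `findall` returns only what that group captured — 3 items.

['pvzkj', 'pvzkj', 'pvzkj']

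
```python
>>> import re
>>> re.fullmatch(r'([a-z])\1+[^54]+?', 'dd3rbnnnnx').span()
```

`fullmatch` succeeds only if the pattern covers the string from start to end.
The match spans [0:10] → 'dd3rbnnnnx'.

(0, 10)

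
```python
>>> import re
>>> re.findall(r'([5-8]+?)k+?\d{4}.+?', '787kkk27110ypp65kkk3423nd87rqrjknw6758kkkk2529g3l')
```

Pattern: one or more of a character in [5-8] (lazy) (captured); then one or more of a literal 'k' (lazy), then exactly 4 of a digit, then one or more of any character (lazy).
Walking the string: at [0:11] match '787kkk27110', group 1 = '787'; at [14:24] match '65kkk3423n', group 1 = '65'; at [34:47] match '6758kkkk2529g', group 1 = '6758'.
`findall` collects group 1 from each match (3 total).

['787', '65', '6758']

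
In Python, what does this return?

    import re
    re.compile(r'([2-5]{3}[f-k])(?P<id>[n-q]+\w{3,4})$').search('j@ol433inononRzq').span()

(4, 16)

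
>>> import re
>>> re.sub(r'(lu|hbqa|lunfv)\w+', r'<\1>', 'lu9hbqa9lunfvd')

Matches: at [0:14] → 'lu9hbqa9lunfvd'.
The replacement refers to a captured group, so each match is rewritten using its own captured text.

'<lu>'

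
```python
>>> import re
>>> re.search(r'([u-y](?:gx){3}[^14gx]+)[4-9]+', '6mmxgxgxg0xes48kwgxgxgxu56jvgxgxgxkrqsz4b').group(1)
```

'wgxgxgxu5'

The match spans [16:26] → 'wgxgxgxu56'.
Captured: group 1 = 'wgxgxgxu5'.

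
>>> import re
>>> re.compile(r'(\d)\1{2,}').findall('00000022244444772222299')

['0', '2', '4', '2']

A backreference is literal: `\1` must see the identical characters the first group matched.
Walking the string: at [0:6] match '000000', group 1 = '0'; at [6:9] match '222', group 1 = '2'; at [9:14] match '44444', group 1 = '4'; at [16:21] match '22222', group 1 = '2'.
Because there's exactly one group, `findall` drops the full match and keeps group 1 from each hit.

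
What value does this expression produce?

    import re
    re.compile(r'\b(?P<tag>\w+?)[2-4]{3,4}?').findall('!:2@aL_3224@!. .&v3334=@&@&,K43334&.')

['aL_', 'v', 'K']

The pattern matches a word boundary (`\b`, zero-width); then one or more of a word character (lazy) (captured as 'tag'); then 3 to 4 of a character in [2-4] (lazy).
Matches: at [4:10] match 'aL_322', group 1 = 'aL_'; at [17:21] match 'v333', group 1 = 'v'; at [28:32] match 'K433', group 1 = 'K'.
Because there's exactly one group, `findall` drops the full match and keeps group 1 from each hit.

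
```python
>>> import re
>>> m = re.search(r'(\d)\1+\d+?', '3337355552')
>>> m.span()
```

(0, 4)

After group 1 captures some text, `\1` only succeeds where that same text appears again.
The match spans [0:4] → '3337'.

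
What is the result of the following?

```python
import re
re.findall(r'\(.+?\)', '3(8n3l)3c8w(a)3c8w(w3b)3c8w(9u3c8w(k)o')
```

['(8n3l)', '(a)', '(w3b)', '(9u3c8w(k)']

`findall` yields the raw match text (4 of them) because the pattern has no groups.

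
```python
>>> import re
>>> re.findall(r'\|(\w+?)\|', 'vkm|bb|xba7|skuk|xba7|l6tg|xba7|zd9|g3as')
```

['bb', 'skuk', 'l6tg', 'zd9']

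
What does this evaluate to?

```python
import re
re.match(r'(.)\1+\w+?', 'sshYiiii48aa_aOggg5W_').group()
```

'ssh'

`\1` is not a pattern — it's the concrete string captured by group 1, re-applied verbatim.
`re.match` won't scan ahead — the pattern has to work from the very first character.
The match spans [0:3] → 'ssh'.
Captured: group 1 = 's'.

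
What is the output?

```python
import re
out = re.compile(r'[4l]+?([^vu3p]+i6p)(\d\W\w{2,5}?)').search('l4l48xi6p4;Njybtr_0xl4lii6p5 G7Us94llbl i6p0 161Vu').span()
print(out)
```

(0, 13)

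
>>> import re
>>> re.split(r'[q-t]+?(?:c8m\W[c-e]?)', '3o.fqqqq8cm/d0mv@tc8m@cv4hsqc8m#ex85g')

['3o.fqqqq8cm/d0mv@', 'v4h', 'x85g']

Pattern: one or more of a character in [q-t] (lazy); then the literal 'c8m', then a non-word character, then optionally a character in [c-e] (non-capturing group).
Matches to split on: at [17:23] → 'tc8m@c'; at [26:33] → 'sqc8m#e'.
Splitting on the pattern gives 3 pieces.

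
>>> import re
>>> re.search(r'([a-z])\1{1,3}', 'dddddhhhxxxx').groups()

The match spans [0:4] → 'dddd'.
Captured: group 1 = 'd'.

('d',)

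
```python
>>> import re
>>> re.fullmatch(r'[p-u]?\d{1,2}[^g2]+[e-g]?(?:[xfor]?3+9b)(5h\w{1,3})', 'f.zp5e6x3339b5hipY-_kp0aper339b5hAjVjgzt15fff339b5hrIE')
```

None

This matches optionally a character in [p-u], then 1 to 2 of a digit; then one or more of any character except [g2], then optionally a character in [e-g]; then optionally one of [xfor], then one or more of the literal '3', then the literal '9b' (non-capturing group); then the literal '5h', then 1 to 3 of a word character (captured).
For `fullmatch`, every character of the input must be accounted for by the pattern.
Here there's no way to consume every character, so the call returns None.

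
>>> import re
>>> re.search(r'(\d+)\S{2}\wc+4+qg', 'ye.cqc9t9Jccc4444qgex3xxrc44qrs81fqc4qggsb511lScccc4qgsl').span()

(6, 19)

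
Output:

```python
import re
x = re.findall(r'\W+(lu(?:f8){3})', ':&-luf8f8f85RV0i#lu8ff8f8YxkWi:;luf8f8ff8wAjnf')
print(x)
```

['luf8f8f8']

Pattern: one or more of a non-word character; then the literal 'lu', then the literal 'f8' repeated 3 times (captured).
`findall` collects group 1 from the one match (1 total).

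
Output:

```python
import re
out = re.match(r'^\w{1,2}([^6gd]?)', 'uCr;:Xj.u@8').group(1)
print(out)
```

r

Pattern: anchored at the start of the string; then 1 to 2 of a word character; then optionally any character except [6gd] (captured).
`re.match` won't scan ahead — the pattern has to work from the very first character.
The match spans [0:3] → 'uCr'.
Captured: group 1 = 'r'.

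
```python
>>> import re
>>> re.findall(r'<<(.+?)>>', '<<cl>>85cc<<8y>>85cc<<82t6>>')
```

`findall` collects group 1 from each match (3 total).

['cl', '8y', '82t6']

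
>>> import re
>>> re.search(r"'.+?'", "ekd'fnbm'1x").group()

"'fnbm'"

The match spans [3:9] → "'fnbm'".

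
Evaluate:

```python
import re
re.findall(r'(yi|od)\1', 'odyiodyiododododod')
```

The backreference `\1` re-matches whatever the first group consumed, character for character.
Because there's exactly one group, `findall` drops the full match and keeps group 1 from each hit.

['od', 'od']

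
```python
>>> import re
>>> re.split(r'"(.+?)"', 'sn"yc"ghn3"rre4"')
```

['sn', 'yc', 'ghn3', 'rre4', '']

Because the quantifier is non-greedy, it stops expanding at the earliest point where the rest of the pattern can succeed.
Because the pattern has a capturing group, `split` also inserts each captured text between the pieces.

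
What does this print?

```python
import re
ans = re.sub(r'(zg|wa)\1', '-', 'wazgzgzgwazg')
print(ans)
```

`\1` is not a pattern — it's the concrete string captured by group 1, re-applied verbatim.
Each match is replaced by '-'.

wa-zgwazg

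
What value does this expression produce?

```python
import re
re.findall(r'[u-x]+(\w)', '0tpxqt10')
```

This matches one or more of a character in [u-x]; then a word character (captured).
Scanning left to right: at [3:5] match 'xq', group 1 = 'q'.
`findall` collects group 1 from the one match (1 total).

['q']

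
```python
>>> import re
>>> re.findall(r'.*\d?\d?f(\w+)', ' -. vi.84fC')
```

['C']

With a single group, `findall` returns only what that group captured — 1 item.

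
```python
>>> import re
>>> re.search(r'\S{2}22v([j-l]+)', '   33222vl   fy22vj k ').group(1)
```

'l'

The match spans [4:10] → '3222vl'.
Captured: group 1 = 'l'.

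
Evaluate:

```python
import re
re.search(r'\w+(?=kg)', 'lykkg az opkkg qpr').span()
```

(0, 3)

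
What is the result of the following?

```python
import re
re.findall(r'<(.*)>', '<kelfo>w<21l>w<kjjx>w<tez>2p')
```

['kelfo>w<21l>w<kjjx>w<tez']

Matches: at [0:26] match '<kelfo>w<21l>w<kjjx>w<tez>', group 1 = 'kelfo>w<21l>w<kjjx>w<tez'.
`findall` collects group 1 from the one match (1 total).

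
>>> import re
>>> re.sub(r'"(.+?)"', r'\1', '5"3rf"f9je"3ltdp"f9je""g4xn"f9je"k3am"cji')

Lazy quantifiers expand one character at a time until the remainder of the pattern can match.
The replacement refers to a captured group, so each match is rewritten using its own captured text.

'53rff9je3ltdpf9je"g4xnf9jek3amcji'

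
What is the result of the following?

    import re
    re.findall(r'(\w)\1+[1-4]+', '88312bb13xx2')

['8', 'b', 'x']

After group 1 captures some text, `\1` only succeeds where that same text appears again.
Because there's exactly one group, `findall` drops the full match and keeps group 1 from each hit.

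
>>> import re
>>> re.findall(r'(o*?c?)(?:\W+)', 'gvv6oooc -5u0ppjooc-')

The pattern matches zero or more of the literal 'o' (lazy), then optionally the literal 'c' (captured); then one or more of a non-word character (non-capturing group).
Scanning left to right: at [4:10] match 'oooc -', group 1 = 'oooc'; at [16:20] match 'ooc-', group 1 = 'ooc'.
With a single group, `findall` returns only what that group captured — 2 items.

['oooc', 'ooc']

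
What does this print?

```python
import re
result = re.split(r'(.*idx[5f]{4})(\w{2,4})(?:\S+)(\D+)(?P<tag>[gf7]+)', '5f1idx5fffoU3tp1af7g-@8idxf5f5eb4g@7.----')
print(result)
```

Pattern: zero or more of any character, then the literal 'idx', then exactly 4 of one of [5f] (captured); then 2 to 4 of a word character (captured); then one or more of a non-whitespace character (non-capturing group); then one or more of a non-digit (captured); then one or more of one of [gf7] (captured as 'tag').
Matches to split on: at [0:36] → '5f1idx5fffoU3tp1af7g-@8idxf5f5eb4g@7'.
`re.split` interleaves the captured-group text with the surrounding fragments.

['', '5f1idx5fffoU3tp1af7g-@8idxf5f5', 'eb4', '@', '7', '.----']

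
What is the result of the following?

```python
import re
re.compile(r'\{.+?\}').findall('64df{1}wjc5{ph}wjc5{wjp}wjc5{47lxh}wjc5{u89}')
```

A `+?`/`*?`/`{m,n}?` starts at its minimum and grows only as far as needed for what follows to match.
Walking the string: at [4:7] → '{1}'; at [11:15] → '{ph}'; at [19:24] → '{wjp}'; at [28:35] → '{47lxh}'; at [39:44] → '{u89}'.
No capturing groups, so `findall` returns the 5 full match strings.

['{1}', '{ph}', '{wjp}', '{47lxh}', '{u89}']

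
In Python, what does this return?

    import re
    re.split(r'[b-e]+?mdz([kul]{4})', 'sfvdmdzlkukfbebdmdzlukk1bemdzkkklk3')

['sfv', 'lkuk', 'f', 'lukk', '1', 'kkkl', 'k3']

The pattern matches one or more of a character in [b-e] (lazy), then the literal 'mdz'; then exactly 4 of one of [kul] (captured).
Matches to split on: at [3:11] → 'dmdzlkuk'; at [12:23] → 'bebdmdzlukk'; at [24:33] → 'bemdzkkkl'.
`re.split` interleaves the captured-group text with the surrounding fragments.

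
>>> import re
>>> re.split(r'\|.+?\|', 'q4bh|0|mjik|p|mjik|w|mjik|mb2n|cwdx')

['q4bh', 'mjik', 'mjik', 'mjik', 'cwdx']

`split` removes every match and returns the 5 fragments in between.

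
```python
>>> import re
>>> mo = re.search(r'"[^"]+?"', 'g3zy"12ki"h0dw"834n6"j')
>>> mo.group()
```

'"12ki"'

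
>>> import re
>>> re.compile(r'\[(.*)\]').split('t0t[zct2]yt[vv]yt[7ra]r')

['t0t', 'zct2]yt[vv]yt[7ra', 'r']

The group in the pattern means `split` returns the separators' captures alongside the pieces.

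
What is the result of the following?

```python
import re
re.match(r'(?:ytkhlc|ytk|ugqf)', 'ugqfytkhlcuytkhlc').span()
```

`re.match` only tries the pattern at the start of the string.
The match spans [0:4] → 'ugqf'.

(0, 4)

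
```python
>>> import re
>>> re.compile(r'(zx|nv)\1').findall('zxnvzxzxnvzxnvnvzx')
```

['zx', 'nv']

The backreference `\1` re-matches whatever the first group consumed, character for character.
Walking the string: at [4:8] match 'zxzx', group 1 = 'zx'; at [12:16] match 'nvnv', group 1 = 'nv'.
With a single group, `findall` returns only what that group captured — 2 items.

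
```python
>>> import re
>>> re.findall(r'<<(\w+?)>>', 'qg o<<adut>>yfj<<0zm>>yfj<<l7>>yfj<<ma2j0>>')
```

['adut', '0zm', 'l7', 'ma2j0']

Scanning left to right: at [4:12] match '<<adut>>', group 1 = 'adut'; at [15:22] match '<<0zm>>', group 1 = '0zm'; at [25:31] match '<<l7>>', group 1 = 'l7'; at [34:43] match '<<ma2j0>>', group 1 = 'ma2j0'.
`findall` collects group 1 from each match (4 total).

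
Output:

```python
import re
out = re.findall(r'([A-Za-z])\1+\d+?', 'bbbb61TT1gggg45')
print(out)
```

A backreference is literal: `\1` must see the identical characters the first group matched.
Scanning left to right: at [0:5] match 'bbbb6', group 1 = 'b'; at [6:9] match 'TT1', group 1 = 'T'; at [9:14] match 'gggg4', group 1 = 'g'.
`findall` collects group 1 from each match (3 total).

['b', 'T', 'g']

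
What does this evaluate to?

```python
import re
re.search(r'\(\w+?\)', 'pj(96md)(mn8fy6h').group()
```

'(96md)'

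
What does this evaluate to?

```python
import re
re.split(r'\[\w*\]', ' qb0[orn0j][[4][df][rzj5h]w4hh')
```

[' qb0', '[', '', '', 'w4hh']

Splitting on the pattern gives 5 pieces.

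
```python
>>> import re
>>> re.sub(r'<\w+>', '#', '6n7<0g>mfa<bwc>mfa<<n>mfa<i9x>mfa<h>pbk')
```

'6n7#mfa#mfa<#mfa#mfa#pbk'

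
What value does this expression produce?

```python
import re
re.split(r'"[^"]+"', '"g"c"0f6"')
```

Each match becomes a cut point; 3 segments remain.

['', 'c', '']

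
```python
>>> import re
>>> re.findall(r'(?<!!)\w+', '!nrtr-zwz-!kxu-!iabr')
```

['rtr', 'zwz', 'xu', 'abr']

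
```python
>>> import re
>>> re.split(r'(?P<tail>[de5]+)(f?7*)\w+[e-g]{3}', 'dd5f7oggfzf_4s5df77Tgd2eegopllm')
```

This matches one or more of one of [de5] (captured as 'tail'); then optionally a literal 'f', then zero or more of the literal '7' (captured); then one or more of a word character, then exactly 3 of a character in [e-g].
Matches to split on: at [0:26] → 'dd5f7oggfzf_4s5df77Tgd2eeg'.
`re.split` interleaves the captured-group text with the surrounding fragments.

['', 'dd5', 'f7', 'opllm']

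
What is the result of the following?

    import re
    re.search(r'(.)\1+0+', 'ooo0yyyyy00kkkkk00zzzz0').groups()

('o',)

`\1` has to match the exact text group 1 already captured.
Unlike `match`, `search` isn't anchored — it looks for the pattern anywhere in the string.
The match spans [0:4] → 'ooo0'.
Captured: group 1 = 'o'.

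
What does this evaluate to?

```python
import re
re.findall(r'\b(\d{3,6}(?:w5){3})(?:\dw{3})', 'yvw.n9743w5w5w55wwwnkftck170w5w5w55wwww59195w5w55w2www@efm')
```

[]

This matches a word boundary (`\b`, zero-width); then 3 to 6 of a digit, then the literal 'w5' repeated 3 times (captured); then a digit, then exactly 3 of a literal 'w' (non-capturing group).
One capturing group, so `findall` returns just the captured substring from each match — 0 in all.
Nothing in the string satisfies the pattern, so the list is empty.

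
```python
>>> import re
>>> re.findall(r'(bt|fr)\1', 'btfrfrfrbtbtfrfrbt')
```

After group 1 captures some text, `\1` only succeeds where that same text appears again.
`findall` collects group 1 from each match (3 total).

['fr', 'bt', 'fr']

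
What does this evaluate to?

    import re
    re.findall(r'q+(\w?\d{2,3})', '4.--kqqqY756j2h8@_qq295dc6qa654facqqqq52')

['Y756', '295', 'a654', '52']

This matches one or more of a literal 'q'; then optionally a word character, then 2 to 3 of a digit (captured).
Matches: at [5:12] match 'qqqY756', group 1 = 'Y756'; at [18:23] match 'qq295', group 1 = '295'; at [26:31] match 'qa654', group 1 = 'a654'; at [34:40] match 'qqqq52', group 1 = '52'.
With a single group, `findall` returns only what that group captured — 4 items.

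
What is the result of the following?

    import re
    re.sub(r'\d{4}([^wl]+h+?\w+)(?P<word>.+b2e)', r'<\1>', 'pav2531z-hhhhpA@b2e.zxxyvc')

'pav<z-hhhhpA>.zxxyvc'

Each match is replaced using the text its own group 1 captured.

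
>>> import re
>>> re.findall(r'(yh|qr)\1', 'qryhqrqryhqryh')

['qr']

After group 1 captures some text, `\1` only succeeds where that same text appears again.
With a single group, `findall` returns only what that group captured — 1 item.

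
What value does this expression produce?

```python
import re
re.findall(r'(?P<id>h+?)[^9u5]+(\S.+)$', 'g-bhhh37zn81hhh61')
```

This matches one or more of a literal 'h' (lazy) (captured as 'id'); then one or more of any character except [9u5]; then a non-whitespace character, then one or more of any character (captured); then anchored at the end.
Lazy quantifiers expand one character at a time until the remainder of the pattern can match.
Walking the string: at [3:17] match 'hhh37zn81hhh61', groups = ('h', '61').
With 2 capturing groups, `findall` returns a 2-tuple per match.

[('h', '61')]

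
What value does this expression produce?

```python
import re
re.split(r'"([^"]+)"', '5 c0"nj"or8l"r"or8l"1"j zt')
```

The group in the pattern means `split` returns the separators' captures alongside the pieces.

['5 c0', 'nj', 'or8l', 'r', 'or8l', '1', 'j zt']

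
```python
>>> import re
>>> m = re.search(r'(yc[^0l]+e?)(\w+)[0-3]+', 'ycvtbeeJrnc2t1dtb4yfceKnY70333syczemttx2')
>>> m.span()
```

This matches the literal 'yc', then one or more of any character except [0l], then optionally the literal 'e' (captured); then one or more of a word character (captured); then one or more of a character in [0-3].
`re.search` tries every starting position until one works.
The match spans [0:40] → 'ycvtbeeJrnc2t1dtb4yfceKnY70333syczemttx2'.
Captured: group 1 = 'ycvtbeeJrnc2t1dtb4yfceKnY7', group 2 = '0333syczemttx'.

(0, 40)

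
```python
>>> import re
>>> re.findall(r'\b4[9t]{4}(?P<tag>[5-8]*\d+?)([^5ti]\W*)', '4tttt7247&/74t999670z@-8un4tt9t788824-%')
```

This matches a word boundary (`\b`, zero-width); then the literal '4', then exactly 4 of one of [9t]; then zero or more of a character in [5-8], then one or more of a digit (lazy) (captured as 'tag'); then any character except [5ti], then zero or more of a non-word character (captured).
A `+?`/`*?`/`{m,n}?` starts at its minimum and grows only as far as needed for what follows to match.
Walking the string: at [0:8] match '4tttt724', groups = ('72', '4').
Multiple groups make `findall` return tuples — one 2-tuple for the one match.

[('72', '4')]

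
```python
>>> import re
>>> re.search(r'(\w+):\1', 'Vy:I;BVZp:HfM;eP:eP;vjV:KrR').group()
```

'eP:eP'

The backreference `\1` re-matches whatever the first group consumed, character for character.
The match spans [14:19] → 'eP:eP'.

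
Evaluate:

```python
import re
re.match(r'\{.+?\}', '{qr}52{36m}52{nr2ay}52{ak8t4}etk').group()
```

'{qr}'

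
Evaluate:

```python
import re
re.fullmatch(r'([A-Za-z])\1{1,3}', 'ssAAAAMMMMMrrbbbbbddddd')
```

`re.fullmatch` requires the pattern to consume the entire string.
Here the pattern can't cover the whole string, so the call returns None.

None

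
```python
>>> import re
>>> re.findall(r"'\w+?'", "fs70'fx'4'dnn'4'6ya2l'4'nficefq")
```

Scanning left to right: at [4:8] → "'fx'"; at [9:14] → "'dnn'"; at [15:22] → "'6ya2l'".
No capturing groups, so `findall` returns the 3 full match strings.

["'fx'", "'dnn'", "'6ya2l'"]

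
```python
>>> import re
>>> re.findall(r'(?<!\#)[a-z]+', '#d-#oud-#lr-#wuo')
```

Because the assertion is negative and zero-width, positions next to the forbidden text are skipped.
Matches: at [5:7] → 'ud'; at [10:11] → 'r'; at [14:16] → 'uo'.
`findall` yields the raw match text (3 of them) because the pattern has no groups.

['ud', 'r', 'uo']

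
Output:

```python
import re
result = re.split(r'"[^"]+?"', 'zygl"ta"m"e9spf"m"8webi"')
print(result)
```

Matches to split on: at [4:8] → '"ta"'; at [9:16] → '"e9spf"'; at [17:24] → '"8webi"'.
Each match becomes a cut point; 4 segments remain.

['zygl', 'm', 'm', '']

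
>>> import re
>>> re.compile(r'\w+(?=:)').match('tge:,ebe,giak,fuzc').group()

Lookahead/lookbehind check context without consuming it, so the matched span excludes the asserted characters.
`re.match` won't scan ahead — the pattern has to work from the very first character.
The match spans [0:3] → 'tge'.

'tge'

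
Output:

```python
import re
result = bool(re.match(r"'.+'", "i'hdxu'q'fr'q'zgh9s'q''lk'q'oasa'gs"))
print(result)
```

False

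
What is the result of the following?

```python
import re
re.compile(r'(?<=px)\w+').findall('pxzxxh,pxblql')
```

['zxxh', 'blql']

Because the assertion is zero-width, the text it checks is not consumed and won't appear in the result.
Matches: at [2:6] → 'zxxh'; at [9:13] → 'blql'.
Since nothing is captured, `findall` lists the 2 matched substrings directly.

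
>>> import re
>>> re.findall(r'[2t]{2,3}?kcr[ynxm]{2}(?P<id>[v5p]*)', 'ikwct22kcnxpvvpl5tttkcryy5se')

['5']

The pattern matches 2 to 3 of one of [2t] (lazy), then the literal 'kcr', then exactly 2 of one of [ynxm]; then zero or more of one of [v5p] (captured as 'id').
Because there's exactly one group, `findall` drops the full match and keeps group 1 from the one hit.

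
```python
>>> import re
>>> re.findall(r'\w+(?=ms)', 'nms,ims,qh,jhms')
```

Because the assertion is zero-width, the text it checks is not consumed and won't appear in the result.
Since nothing is captured, `findall` lists the 3 matched substrings directly.

['n', 'i', 'jh']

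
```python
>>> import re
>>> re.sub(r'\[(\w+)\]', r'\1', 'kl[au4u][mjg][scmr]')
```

Matches: at [2:8] → '[au4u]'; at [8:13] → '[mjg]'; at [13:19] → '[scmr]'.
The replacement refers to a captured group, so each match is rewritten using its own captured text.

'klau4umjgscmr'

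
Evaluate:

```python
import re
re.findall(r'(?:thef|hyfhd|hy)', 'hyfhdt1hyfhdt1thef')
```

['hyfhd', 'hyfhd', 'thef']

`|` is ordered: at each position the engine commits to the first alternative that works.
Matches: at [0:5] → 'hyfhd'; at [7:12] → 'hyfhd'; at [14:18] → 'thef'.
No capturing groups, so `findall` returns the 3 full match strings.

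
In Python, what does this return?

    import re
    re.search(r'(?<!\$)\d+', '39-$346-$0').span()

(0, 2)

A negative assertion filters positions out without eating any characters.
`re.search` scans for the first position where the pattern succeeds.
The match spans [0:2] → '39'.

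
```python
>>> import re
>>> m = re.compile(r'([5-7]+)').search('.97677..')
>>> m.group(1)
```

'7677'

The match spans [2:6] → '7677'.
Captured: group 1 = '7677'.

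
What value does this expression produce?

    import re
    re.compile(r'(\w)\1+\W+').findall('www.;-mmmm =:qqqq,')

['w', 'm', 'q']

A backreference is literal: `\1` must see the identical characters the first group matched.
`findall` collects group 1 from each match (3 total).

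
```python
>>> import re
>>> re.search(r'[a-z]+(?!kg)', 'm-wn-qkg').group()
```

'm'

A negative assertion filters positions out without eating any characters.
Unlike `match`, `search` isn't anchored — it looks for the pattern anywhere in the string.
The match spans [0:1] → 'm'.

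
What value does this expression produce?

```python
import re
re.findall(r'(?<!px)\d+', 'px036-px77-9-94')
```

['36', '7', '9', '94']

A negative assertion filters positions out without eating any characters.
Walking the string: at [3:5] → '36'; at [9:10] → '7'; at [11:12] → '9'; at [13:15] → '94'.
`findall` yields the raw match text (4 of them) because the pattern has no groups.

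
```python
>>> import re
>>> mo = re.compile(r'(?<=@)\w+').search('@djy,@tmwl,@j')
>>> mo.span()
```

(1, 4)

The lookaround is zero-width — it requires the adjacent text to match without consuming it, so the asserted text isn't part of the match.
The match spans [1:4] → 'djy'.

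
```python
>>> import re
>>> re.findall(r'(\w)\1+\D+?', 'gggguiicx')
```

['g', 'i']

The backreference `\1` re-matches whatever the first group consumed, character for character.
Matches: at [0:5] match 'ggggu', group 1 = 'g'; at [5:8] match 'iic', group 1 = 'i'.
`findall` collects group 1 from each match (2 total).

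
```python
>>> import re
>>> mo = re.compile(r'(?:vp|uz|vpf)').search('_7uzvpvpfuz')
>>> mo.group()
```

'uz'

The match spans [2:4] → 'uz'.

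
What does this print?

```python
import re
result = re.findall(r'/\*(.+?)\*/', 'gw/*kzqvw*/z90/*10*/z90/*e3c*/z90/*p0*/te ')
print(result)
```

With the lazy modifier that quantifier settles for the fewest repetitions that let the rest of the pattern succeed (the atoms after it are unaffected and can still be greedy).
Matches: at [2:11] match '/*kzqvw*/', group 1 = 'kzqvw'; at [14:20] match '/*10*/', group 1 = '10'; at [23:30] match '/*e3c*/', group 1 = 'e3c'; at [33:39] match '/*p0*/', group 1 = 'p0'.
`findall` collects group 1 from each match (4 total).

['kzqvw', '10', 'e3c', 'p0']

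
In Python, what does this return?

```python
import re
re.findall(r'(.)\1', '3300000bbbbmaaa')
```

The backreference `\1` re-matches whatever the first group consumed, character for character.
Because there's exactly one group, `findall` drops the full match and keeps group 1 from each hit.

['3', '0', '0', 'b', 'b', 'a']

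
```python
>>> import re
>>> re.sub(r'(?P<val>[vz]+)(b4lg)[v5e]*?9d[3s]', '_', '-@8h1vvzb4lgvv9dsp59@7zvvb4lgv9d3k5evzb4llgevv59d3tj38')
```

`sub` substitutes '_' at each match site.

'-@8h1_p59@7_k5evzb4llgevv59d3tj38'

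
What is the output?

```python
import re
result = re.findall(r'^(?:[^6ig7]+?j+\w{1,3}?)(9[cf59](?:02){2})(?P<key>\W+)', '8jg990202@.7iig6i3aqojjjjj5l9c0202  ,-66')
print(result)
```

[('990202', '@.')]

Pattern: anchored at the start of the string; then one or more of any character except [6ig7] (lazy), then one or more of the literal 'j', then 1 to 3 of a word character (lazy) (non-capturing group); then a literal '9', then one of [cf59], then the literal '02' repeated 2 times (captured); then one or more of a non-word character (captured as 'key').
Matches: at [0:11] match '8jg990202@.', groups = ('990202', '@.').
`findall` packs the 2 group values into a tuple for every match.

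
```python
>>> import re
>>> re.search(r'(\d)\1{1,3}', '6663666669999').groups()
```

The match spans [0:3] → '666'.
Captured: group 1 = '6'.

('6',)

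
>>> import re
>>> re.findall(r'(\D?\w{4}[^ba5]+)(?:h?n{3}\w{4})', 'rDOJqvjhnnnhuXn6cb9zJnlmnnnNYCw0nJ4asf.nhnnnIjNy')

This matches optionally a non-digit, then exactly 4 of a word character, then one or more of any character except [ba5] (captured); then optionally a literal 'h', then exactly 3 of the literal 'n', then exactly 4 of a word character (non-capturing group).
With a single group, `findall` returns only what that group captured — 3 items.

['rDOJqvjh', '6cb9zJnlm', 'nJ4asf.nh']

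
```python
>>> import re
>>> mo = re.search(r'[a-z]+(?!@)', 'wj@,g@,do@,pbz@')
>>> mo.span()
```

A negative assertion filters positions out without eating any characters.
`re.search` tries every starting position until one works.
The match spans [0:1] → 'w'.

(0, 1)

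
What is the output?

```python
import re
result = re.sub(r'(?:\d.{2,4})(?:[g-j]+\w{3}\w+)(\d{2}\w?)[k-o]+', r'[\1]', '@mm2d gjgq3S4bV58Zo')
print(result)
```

@mm[58Z]

The replacement refers to a captured group, so each match is rewritten using its own captured text.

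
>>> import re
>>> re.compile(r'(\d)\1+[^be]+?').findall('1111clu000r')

['1', '0']

The backreference `\1` re-matches whatever the first group consumed, character for character.
Because there's exactly one group, `findall` drops the full match and keeps group 1 from each hit.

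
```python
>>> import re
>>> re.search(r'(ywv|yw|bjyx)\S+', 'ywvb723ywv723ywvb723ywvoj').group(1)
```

The match spans [0:25] → 'ywvb723ywv723ywvb723ywvoj'.
Captured: group 1 = 'ywv'.

'ywv'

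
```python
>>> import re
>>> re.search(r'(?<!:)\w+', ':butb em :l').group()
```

The negative lookaround is zero-width — it rules out positions where the adjacent text would match, without consuming anything.
The match spans [2:5] → 'utb'.

'utb'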